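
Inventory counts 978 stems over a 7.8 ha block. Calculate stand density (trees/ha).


Formula: Stand Density = N_trees / Area_ha
Density = 978 trees / 7.8 ha
Density = 125 trees/ha

125


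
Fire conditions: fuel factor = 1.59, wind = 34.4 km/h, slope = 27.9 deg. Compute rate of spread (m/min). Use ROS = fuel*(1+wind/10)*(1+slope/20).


Formula: ROS = fuel * (1 + wind/10) * (1 + slope/20)
Wind factor = 1 + 34.4/10 = 4.44
Slope factor = 1 + 27.9/20 = 2.395
ROS = 1.59 * 4.44 * 2.395 = 16.91 m/min

16.91


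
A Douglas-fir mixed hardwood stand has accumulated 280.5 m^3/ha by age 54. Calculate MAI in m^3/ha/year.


Formula: MAI = Total Volume / Stand Age
MAI = 280.5 m^3/ha / 54 years
MAI = 5.19 m^3/ha/year

5.19


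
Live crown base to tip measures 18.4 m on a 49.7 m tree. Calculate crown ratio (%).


Formula: Crown Ratio = (Crown Length / Total Height) * 100
CR = (18.4 m / 49.7 m) * 100
CR = 0.3702 * 100 = 37.0%

37.0


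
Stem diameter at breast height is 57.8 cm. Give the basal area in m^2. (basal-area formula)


Formula: BA = pi * (DBH/2)^2 / 10000  (cm^2 to m^2)
Radius = DBH/2 = 57.8/2 = 28.9 cm
BA = pi * 28.9^2 / 10000
   = 2623.8896 cm^2 / 10000
   = 0.2624 m^2

0.2624


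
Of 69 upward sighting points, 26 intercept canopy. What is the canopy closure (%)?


Formula: Canopy closure = covered points / total points * 100
Closure = 26 / 69 * 100
Closure = 0.3768 * 100 = 37.7%

37.7


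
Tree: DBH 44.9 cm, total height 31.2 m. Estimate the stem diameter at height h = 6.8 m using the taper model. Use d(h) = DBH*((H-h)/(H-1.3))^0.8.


Taper: d(h) = DBH * ((H - h) / (H - 1.3))^0.8
Numerator = H - h = 31.2 - 6.8 = 24.4 m
Denominator = H - 1.3 = 31.2 - 1.3 = 29.9 m
Ratio = 24.4 / 29.9 = 0.81605
d = 44.9 * 0.81605^0.8 = 38.2 cm

38.2


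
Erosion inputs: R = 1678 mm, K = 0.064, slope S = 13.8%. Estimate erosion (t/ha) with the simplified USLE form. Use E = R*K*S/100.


Formula: E = R * K * S / 100  (simplified USLE)
R * K = 1678 * 0.064 = 107.392
E = 107.392 * 13.8 / 100 = 14.82 t/ha

14.82


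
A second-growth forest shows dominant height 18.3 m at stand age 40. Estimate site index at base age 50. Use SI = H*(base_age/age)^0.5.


Formula: SI = H_dom * (base_age / age)^0.5
Age ratio = 50 / 40 = 1.25
sqrt(age_ratio) = 1.11803
SI = 18.3 * 1.11803 = 20.5 m

20.5


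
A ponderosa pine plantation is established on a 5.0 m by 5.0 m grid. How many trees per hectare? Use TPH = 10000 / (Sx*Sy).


Formula: TPH = 10000 m^2/ha / (spacing_x * spacing_y)
Area per tree = 5.0 m * 5.0 m = 25.0 m^2
TPH = 10000 / 25.0 = 400 trees/ha

400


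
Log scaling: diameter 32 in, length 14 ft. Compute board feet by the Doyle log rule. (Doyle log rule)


Doyle: BF = (D - 4)^2 * L / 16
Adjusted diameter = 32 - 4 = 28 in
(D-4)^2 = 28^2 = 784
BF = 784 * 14 / 16 = 686 BF

686


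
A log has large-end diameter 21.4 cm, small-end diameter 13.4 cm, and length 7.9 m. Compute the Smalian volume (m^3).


Smalian: V = (A1 + A2)/2 * L,  A = pi*(D/200)^2
A1 = pi*(21.4/200)^2 = 0.035968 m^2
A2 = pi*(13.4/200)^2 = 0.014103 m^2
V = (0.035968+0.014103)/2*7.9 = 0.1978 m^3

0.1978


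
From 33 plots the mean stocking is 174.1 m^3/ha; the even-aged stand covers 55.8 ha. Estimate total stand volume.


Formula: Total Volume = Mean Volume per ha * Total Area
Total Volume = 174.1 m^3/ha * 55.8 ha
Total Volume = 9715 m^3

9715


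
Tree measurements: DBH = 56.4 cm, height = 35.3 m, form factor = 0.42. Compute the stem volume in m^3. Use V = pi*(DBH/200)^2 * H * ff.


Formula: V = pi * (DBH/200)^2 * H * ff
Radius = DBH/200 = 56.4/200 = 0.282 m
Radius^2 = 0.282^2 = 0.079524 m^2
V = pi * 0.079524 * 35.3 * 0.42
V = 3.704 m^3

3.704


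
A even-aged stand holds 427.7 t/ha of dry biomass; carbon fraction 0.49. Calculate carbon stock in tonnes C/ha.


Formula: Carbon Stock = Biomass * Carbon Fraction
C = 427.7 t/ha * 0.49
C = 209.6 t C/ha

209.6


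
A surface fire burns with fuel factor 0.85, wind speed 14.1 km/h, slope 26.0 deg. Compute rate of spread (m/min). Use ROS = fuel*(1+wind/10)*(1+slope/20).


Formula: ROS = fuel * (1 + wind/10) * (1 + slope/20)
Wind factor = 1 + 14.1/10 = 2.41
Slope factor = 1 + 26.0/20 = 2.3
ROS = 0.85 * 2.41 * 2.3 = 4.71 m/min

4.71


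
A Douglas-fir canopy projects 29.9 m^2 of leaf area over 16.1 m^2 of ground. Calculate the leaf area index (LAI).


Formula: LAI = total leaf area / ground area  (dimensionless)
LAI = 29.9 m^2 / 16.1 m^2
LAI = 1.86

1.86


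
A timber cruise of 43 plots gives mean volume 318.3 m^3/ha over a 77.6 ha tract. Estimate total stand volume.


Formula: Total Volume = Mean Volume per ha * Total Area
Total Volume = 318.3 m^3/ha * 77.6 ha
Total Volume = 24700 m^3

24700


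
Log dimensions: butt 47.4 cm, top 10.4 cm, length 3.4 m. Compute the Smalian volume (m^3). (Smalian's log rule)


Smalian: V = (A1 + A2)/2 * L,  A = pi*(D/200)^2
A1 = pi*(47.4/200)^2 = 0.17646 m^2
A2 = pi*(10.4/200)^2 = 0.008495 m^2
V = (0.17646+0.008495)/2*3.4 = 0.3144 m^3

0.3144


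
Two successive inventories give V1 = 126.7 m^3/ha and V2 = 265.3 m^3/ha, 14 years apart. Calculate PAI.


Formula: PAI = (V_T2 - V_T1) / (T2 - T1)
Volume increment = 265.3 - 126.7 = 138.6 m^3/ha
PAI = 138.6 / 14 = 9.9 m^3/ha/year

9.9


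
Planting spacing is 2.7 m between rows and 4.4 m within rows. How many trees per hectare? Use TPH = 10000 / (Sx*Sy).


Formula: TPH = 10000 m^2/ha / (spacing_x * spacing_y)
Area per tree = 2.7 m * 4.4 m = 11.88 m^2
TPH = 10000 / 11.88 = 842 trees/ha

842


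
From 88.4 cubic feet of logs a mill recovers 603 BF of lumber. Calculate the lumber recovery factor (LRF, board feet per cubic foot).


Formula: LRF = Lumber Output (BF) / Log Input (ft^3)
LRF = 603 BF / 88.4 ft^3
LRF = 6.82 BF/ft^3

6.82


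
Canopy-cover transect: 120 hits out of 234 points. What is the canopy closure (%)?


Formula: Canopy closure = covered points / total points * 100
Closure = 120 / 234 * 100
Closure = 0.5128 * 100 = 51.3%

51.3


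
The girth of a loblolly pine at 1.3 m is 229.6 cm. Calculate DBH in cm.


Formula: DBH = C / pi
DBH = 229.6 / pi
pi = 3.14159...
DBH = 73.1 cm

73.1


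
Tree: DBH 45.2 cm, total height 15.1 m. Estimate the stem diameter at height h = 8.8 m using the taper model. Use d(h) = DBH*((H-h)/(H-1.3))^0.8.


Taper: d(h) = DBH * ((H - h) / (H - 1.3))^0.8
Numerator = H - h = 15.1 - 8.8 = 6.3 m
Denominator = H - 1.3 = 15.1 - 1.3 = 13.8 m
Ratio = 6.3 / 13.8 = 0.45652
d = 45.2 * 0.45652^0.8 = 24.1 cm

24.1


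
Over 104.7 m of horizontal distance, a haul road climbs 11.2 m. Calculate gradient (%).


Formula: Gradient = rise / run * 100
Gradient = 11.2 / 104.7 * 100 = 10.7%

10.7


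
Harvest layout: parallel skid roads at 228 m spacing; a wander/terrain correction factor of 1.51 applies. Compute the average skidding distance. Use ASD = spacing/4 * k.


Formula: ASD = (spacing / 4) * correction
Uncorrected distance = spacing / 4 = 228 / 4 = 57 m
ASD = 57 * 1.51 = 86 m

86


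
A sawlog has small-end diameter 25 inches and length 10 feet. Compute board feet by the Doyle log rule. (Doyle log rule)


Doyle: BF = (D - 4)^2 * L / 16
Adjusted diameter = 25 - 4 = 21 in
(D-4)^2 = 21^2 = 441
BF = 441 * 10 / 16 = 276 BF

276


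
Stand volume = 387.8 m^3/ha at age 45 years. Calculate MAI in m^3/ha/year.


Formula: MAI = Total Volume / Stand Age
MAI = 387.8 m^3/ha / 45 years
MAI = 8.62 m^3/ha/year

8.62


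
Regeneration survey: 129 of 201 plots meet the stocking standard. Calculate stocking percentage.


Formula: Stocking % = stocked plots / total plots * 100
Stocking = 129 / 201 * 100
Stocking = 0.6418 * 100 = 64.2%

64.2


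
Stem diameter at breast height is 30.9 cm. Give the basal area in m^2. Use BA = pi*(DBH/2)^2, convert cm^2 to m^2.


Formula: BA = pi * (DBH/2)^2 / 10000  (cm^2 to m^2)
Radius = DBH/2 = 30.9/2 = 15.45 cm
BA = pi * 15.45^2 / 10000
   = 749.906 cm^2 / 10000
   = 0.075 m^2

0.075


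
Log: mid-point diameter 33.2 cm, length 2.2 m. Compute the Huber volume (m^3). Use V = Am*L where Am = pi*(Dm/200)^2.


Huber: V = Am * L,  Am = pi*(Dm/200)^2
Am = pi*(33.2/200)^2 = 0.08657 m^2
V = 0.08657*2.2 = 0.1905 m^3

0.1905


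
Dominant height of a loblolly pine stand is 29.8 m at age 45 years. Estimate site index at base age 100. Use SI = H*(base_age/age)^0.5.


Formula: SI = H_dom * (base_age / age)^0.5
Age ratio = 100 / 45 = 2.22222
sqrt(age_ratio) = 1.49071
SI = 29.8 * 1.49071 = 44.4 m

44.4


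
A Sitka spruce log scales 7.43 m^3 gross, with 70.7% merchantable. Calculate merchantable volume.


Formula: MV = V_total * (merchantable_pct / 100)
Merchantable fraction = 70.7% / 100 = 0.707
MV = 7.43 m^3 * 0.707 = 5.253 m^3

5.253


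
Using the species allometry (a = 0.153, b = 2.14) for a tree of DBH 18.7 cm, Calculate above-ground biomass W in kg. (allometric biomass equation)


Formula: W = a * DBH^b  (allometric power law)
DBH^b = 18.7^2.14 = 526.9156
W = 0.153 * 526.9156 = 80.6 kg

80.6


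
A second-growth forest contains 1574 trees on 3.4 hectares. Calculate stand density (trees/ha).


Formula: Stand Density = N_trees / Area_ha
Density = 1574 trees / 3.4 ha
Density = 463 trees/ha

463


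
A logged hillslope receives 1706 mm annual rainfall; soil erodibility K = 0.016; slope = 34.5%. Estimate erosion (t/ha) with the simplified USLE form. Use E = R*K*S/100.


Formula: E = R * K * S / 100  (simplified USLE)
R * K = 1706 * 0.016 = 27.296
E = 27.296 * 34.5 / 100 = 9.42 t/ha

9.42


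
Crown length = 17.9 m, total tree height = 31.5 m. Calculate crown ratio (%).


Formula: Crown Ratio = (Crown Length / Total Height) * 100
CR = (17.9 m / 31.5 m) * 100
CR = 0.5683 * 100 = 56.8%

56.8


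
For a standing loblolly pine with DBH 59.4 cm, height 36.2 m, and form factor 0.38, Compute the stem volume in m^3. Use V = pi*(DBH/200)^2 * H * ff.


Formula: V = pi * (DBH/200)^2 * H * ff
Radius = DBH/200 = 59.4/200 = 0.297 m
Radius^2 = 0.297^2 = 0.088209 m^2
V = pi * 0.088209 * 36.2 * 0.38
V = 3.812 m^3

3.812


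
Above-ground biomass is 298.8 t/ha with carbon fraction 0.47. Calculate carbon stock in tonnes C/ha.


Formula: Carbon Stock = Biomass * Carbon Fraction
C = 298.8 t/ha * 0.47
C = 140.4 t C/ha

140.4


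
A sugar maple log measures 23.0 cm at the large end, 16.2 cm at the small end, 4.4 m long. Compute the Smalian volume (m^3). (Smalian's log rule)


Smalian: V = (A1 + A2)/2 * L,  A = pi*(D/200)^2
A1 = pi*(23.0/200)^2 = 0.041548 m^2
A2 = pi*(16.2/200)^2 = 0.020612 m^2
V = (0.041548+0.020612)/2*4.4 = 0.1368 m^3

0.1368


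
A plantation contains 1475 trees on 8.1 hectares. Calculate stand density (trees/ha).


Formula: Stand Density = N_trees / Area_ha
Density = 1475 trees / 8.1 ha
Density = 182 trees/ha

182


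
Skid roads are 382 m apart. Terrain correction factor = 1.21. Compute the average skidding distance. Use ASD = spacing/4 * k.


Formula: ASD = (spacing / 4) * correction
Uncorrected distance = spacing / 4 = 382 / 4 = 95.5 m
ASD = 95.5 * 1.21 = 116 m

116


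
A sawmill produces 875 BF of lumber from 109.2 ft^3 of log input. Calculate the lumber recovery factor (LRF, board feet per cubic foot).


Formula: LRF = Lumber Output (BF) / Log Input (ft^3)
LRF = 875 BF / 109.2 ft^3
LRF = 8.01 BF/ft^3

8.01


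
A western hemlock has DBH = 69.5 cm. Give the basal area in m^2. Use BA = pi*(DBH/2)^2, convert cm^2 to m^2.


Formula: BA = pi * (DBH/2)^2 / 10000  (cm^2 to m^2)
Radius = DBH/2 = 69.5/2 = 34.75 cm
BA = pi * 34.75^2 / 10000
   = 3793.6695 cm^2 / 10000
   = 0.3794 m^2

0.3794


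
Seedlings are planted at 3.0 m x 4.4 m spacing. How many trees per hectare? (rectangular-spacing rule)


Formula: TPH = 10000 m^2/ha / (spacing_x * spacing_y)
Area per tree = 3.0 m * 4.4 m = 13.2 m^2
TPH = 10000 / 13.2 = 758 trees/ha

758


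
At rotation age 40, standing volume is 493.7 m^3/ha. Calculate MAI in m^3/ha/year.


Formula: MAI = Total Volume / Stand Age
MAI = 493.7 m^3/ha / 40 years
MAI = 12.34 m^3/ha/year

12.34


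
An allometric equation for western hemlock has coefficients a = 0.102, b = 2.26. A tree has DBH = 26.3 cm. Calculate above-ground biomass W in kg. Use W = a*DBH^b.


Formula: W = a * DBH^b  (allometric power law)
DBH^b = 26.3^2.26 = 1618.4526
W = 0.102 * 1618.4526 = 165.1 kg

165.1


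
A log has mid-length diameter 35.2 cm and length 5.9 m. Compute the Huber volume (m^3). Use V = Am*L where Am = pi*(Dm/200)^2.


Huber: V = Am * L,  Am = pi*(Dm/200)^2
Am = pi*(35.2/200)^2 = 0.097314 m^2
V = 0.097314*5.9 = 0.5742 m^3

0.5742


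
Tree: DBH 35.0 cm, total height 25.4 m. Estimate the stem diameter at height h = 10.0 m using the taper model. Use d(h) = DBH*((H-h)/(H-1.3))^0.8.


Taper: d(h) = DBH * ((H - h) / (H - 1.3))^0.8
Numerator = H - h = 25.4 - 10.0 = 15.4 m
Denominator = H - 1.3 = 25.4 - 1.3 = 24.1 m
Ratio = 15.4 / 24.1 = 0.639
d = 35.0 * 0.639^0.8 = 24.5 cm

24.5


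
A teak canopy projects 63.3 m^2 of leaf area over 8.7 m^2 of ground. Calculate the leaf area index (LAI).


Formula: LAI = total leaf area / ground area  (dimensionless)
LAI = 63.3 m^2 / 8.7 m^2
LAI = 7.28

7.28


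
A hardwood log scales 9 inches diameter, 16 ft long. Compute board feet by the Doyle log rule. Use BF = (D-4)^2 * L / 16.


Doyle: BF = (D - 4)^2 * L / 16
Adjusted diameter = 9 - 4 = 5 in
(D-4)^2 = 5^2 = 25
BF = 25 * 16 / 16 = 25 BF

25


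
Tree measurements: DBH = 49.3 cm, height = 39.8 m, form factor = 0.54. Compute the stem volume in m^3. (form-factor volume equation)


Formula: V = pi * (DBH/200)^2 * H * ff
Radius = DBH/200 = 49.3/200 = 0.2465 m
Radius^2 = 0.2465^2 = 0.06076225 m^2
V = pi * 0.06076225 * 39.8 * 0.54
V = 4.103 m^3

4.103


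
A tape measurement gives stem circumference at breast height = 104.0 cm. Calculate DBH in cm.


Formula: DBH = C / pi
DBH = 104.0 / pi
pi = 3.14159...
DBH = 33.1 cm

33.1


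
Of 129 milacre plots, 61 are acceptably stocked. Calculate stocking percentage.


Formula: Stocking % = stocked plots / total plots * 100
Stocking = 61 / 129 * 100
Stocking = 0.4729 * 100 = 47.3%

47.3


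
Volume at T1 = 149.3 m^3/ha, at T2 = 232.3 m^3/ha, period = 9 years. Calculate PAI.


Formula: PAI = (V_T2 - V_T1) / (T2 - T1)
Volume increment = 232.3 - 149.3 = 83.0 m^3/ha
PAI = 83.0 / 9 = 9.22 m^3/ha/year

9.22


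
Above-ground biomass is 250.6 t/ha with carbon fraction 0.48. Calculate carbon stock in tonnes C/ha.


Formula: Carbon Stock = Biomass * Carbon Fraction
C = 250.6 t/ha * 0.48
C = 120.3 t C/ha

120.3


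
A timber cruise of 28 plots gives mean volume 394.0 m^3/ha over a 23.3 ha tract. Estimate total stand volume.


Formula: Total Volume = Mean Volume per ha * Total Area
Total Volume = 394.0 m^3/ha * 23.3 ha
Total Volume = 9180 m^3

9180


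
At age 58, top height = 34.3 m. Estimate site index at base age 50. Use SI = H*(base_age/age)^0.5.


Formula: SI = H_dom * (base_age / age)^0.5
Age ratio = 50 / 58 = 0.86207
sqrt(age_ratio) = 0.92848
SI = 34.3 * 0.92848 = 31.8 m

31.8


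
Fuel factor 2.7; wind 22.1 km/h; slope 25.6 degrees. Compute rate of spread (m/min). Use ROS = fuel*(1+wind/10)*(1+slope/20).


Formula: ROS = fuel * (1 + wind/10) * (1 + slope/20)
Wind factor = 1 + 22.1/10 = 3.21
Slope factor = 1 + 25.6/20 = 2.28
ROS = 2.7 * 3.21 * 2.28 = 19.76 m/min

19.76


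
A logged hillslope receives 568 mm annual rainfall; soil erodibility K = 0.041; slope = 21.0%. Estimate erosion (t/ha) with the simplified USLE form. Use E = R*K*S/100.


Formula: E = R * K * S / 100  (simplified USLE)
R * K = 568 * 0.041 = 23.288
E = 23.288 * 21.0 / 100 = 4.89 t/ha

4.89


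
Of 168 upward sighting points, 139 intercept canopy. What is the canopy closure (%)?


Formula: Canopy closure = covered points / total points * 100
Closure = 139 / 168 * 100
Closure = 0.8274 * 100 = 82.7%

82.7


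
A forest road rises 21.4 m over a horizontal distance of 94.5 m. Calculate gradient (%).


Formula: Gradient = rise / run * 100
Gradient = 21.4 / 94.5 * 100 = 22.6%

22.6


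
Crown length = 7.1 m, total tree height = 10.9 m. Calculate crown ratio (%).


Formula: Crown Ratio = (Crown Length / Total Height) * 100
CR = (7.1 m / 10.9 m) * 100
CR = 0.6514 * 100 = 65.1%

65.1


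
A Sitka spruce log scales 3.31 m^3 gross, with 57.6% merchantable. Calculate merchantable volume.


Formula: MV = V_total * (merchantable_pct / 100)
Merchantable fraction = 57.6% / 100 = 0.576
MV = 3.31 m^3 * 0.576 = 1.907 m^3

1.907


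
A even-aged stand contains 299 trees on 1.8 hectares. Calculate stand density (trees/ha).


Formula: Stand Density = N_trees / Area_ha
Density = 299 trees / 1.8 ha
Density = 166 trees/ha

166


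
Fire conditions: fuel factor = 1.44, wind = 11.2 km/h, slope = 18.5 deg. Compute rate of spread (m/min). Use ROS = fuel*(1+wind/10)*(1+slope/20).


Formula: ROS = fuel * (1 + wind/10) * (1 + slope/20)
Wind factor = 1 + 11.2/10 = 2.12
Slope factor = 1 + 18.5/20 = 1.925
ROS = 1.44 * 2.12 * 1.925 = 5.88 m/min

5.88


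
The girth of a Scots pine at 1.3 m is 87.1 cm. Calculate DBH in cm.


Formula: DBH = C / pi
DBH = 87.1 / pi
pi = 3.14159...
DBH = 27.7 cm

27.7


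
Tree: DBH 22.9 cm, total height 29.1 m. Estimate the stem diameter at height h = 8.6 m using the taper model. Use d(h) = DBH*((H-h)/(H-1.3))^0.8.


Taper: d(h) = DBH * ((H - h) / (H - 1.3))^0.8
Numerator = H - h = 29.1 - 8.6 = 20.5 m
Denominator = H - 1.3 = 29.1 - 1.3 = 27.8 m
Ratio = 20.5 / 27.8 = 0.73741
d = 22.9 * 0.73741^0.8 = 17.9 cm

17.9


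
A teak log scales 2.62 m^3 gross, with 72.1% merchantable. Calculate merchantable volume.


Formula: MV = V_total * (merchantable_pct / 100)
Merchantable fraction = 72.1% / 100 = 0.721
MV = 2.62 m^3 * 0.721 = 1.889 m^3

1.889


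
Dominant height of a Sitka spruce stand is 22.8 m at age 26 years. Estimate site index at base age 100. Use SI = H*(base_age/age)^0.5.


Formula: SI = H_dom * (base_age / age)^0.5
Age ratio = 100 / 26 = 3.84615
sqrt(age_ratio) = 1.96116
SI = 22.8 * 1.96116 = 44.7 m

44.7


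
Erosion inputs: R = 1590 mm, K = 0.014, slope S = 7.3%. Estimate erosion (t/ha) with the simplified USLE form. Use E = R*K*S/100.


Formula: E = R * K * S / 100  (simplified USLE)
R * K = 1590 * 0.014 = 22.26
E = 22.26 * 7.3 / 100 = 1.62 t/ha

1.62


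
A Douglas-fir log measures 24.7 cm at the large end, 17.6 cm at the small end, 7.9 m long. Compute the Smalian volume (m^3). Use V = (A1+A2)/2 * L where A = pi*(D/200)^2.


Smalian: V = (A1 + A2)/2 * L,  A = pi*(D/200)^2
A1 = pi*(24.7/200)^2 = 0.047916 m^2
A2 = pi*(17.6/200)^2 = 0.024328 m^2
V = (0.047916+0.024328)/2*7.9 = 0.2854 m^3

0.2854


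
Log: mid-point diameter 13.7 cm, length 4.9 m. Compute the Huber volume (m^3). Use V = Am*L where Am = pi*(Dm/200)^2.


Huber: V = Am * L,  Am = pi*(Dm/200)^2
Am = pi*(13.7/200)^2 = 0.014741 m^2
V = 0.014741*4.9 = 0.0722 m^3

0.0722


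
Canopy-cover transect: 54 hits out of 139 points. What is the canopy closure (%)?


Formula: Canopy closure = covered points / total points * 100
Closure = 54 / 139 * 100
Closure = 0.3885 * 100 = 38.8%

38.8


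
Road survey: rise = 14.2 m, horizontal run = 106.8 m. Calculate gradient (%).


Formula: Gradient = rise / run * 100
Gradient = 14.2 / 106.8 * 100 = 13.3%

13.3


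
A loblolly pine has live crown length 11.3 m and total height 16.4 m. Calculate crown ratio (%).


Formula: Crown Ratio = (Crown Length / Total Height) * 100
CR = (11.3 m / 16.4 m) * 100
CR = 0.689 * 100 = 68.9%

68.9


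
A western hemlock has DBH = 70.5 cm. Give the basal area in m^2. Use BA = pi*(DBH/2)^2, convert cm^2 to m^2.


Formula: BA = pi * (DBH/2)^2 / 10000  (cm^2 to m^2)
Radius = DBH/2 = 70.5/2 = 35.25 cm
BA = pi * 35.25^2 / 10000
   = 3903.6252 cm^2 / 10000
   = 0.3904 m^2

0.3904


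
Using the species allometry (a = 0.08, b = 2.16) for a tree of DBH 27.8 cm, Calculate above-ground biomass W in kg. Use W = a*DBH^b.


Formula: W = a * DBH^b  (allometric power law)
DBH^b = 27.8^2.16 = 1315.6391
W = 0.08 * 1315.6391 = 105.3 kg

105.3


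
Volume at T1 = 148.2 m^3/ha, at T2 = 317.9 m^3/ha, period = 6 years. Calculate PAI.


Formula: PAI = (V_T2 - V_T1) / (T2 - T1)
Volume increment = 317.9 - 148.2 = 169.7 m^3/ha
PAI = 169.7 / 6 = 28.28 m^3/ha/year

28.28


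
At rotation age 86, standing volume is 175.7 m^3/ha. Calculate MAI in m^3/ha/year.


Formula: MAI = Total Volume / Stand Age
MAI = 175.7 m^3/ha / 86 years
MAI = 2.04 m^3/ha/year

2.04


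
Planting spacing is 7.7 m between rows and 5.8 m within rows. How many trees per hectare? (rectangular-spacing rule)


Formula: TPH = 10000 m^2/ha / (spacing_x * spacing_y)
Area per tree = 7.7 m * 5.8 m = 44.66 m^2
TPH = 10000 / 44.66 = 224 trees/ha

224


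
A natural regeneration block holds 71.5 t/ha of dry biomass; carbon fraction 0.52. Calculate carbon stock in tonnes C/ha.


Formula: Carbon Stock = Biomass * Carbon Fraction
C = 71.5 t/ha * 0.52
C = 37.2 t C/ha

37.2


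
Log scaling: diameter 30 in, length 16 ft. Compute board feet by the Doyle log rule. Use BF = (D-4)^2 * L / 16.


Doyle: BF = (D - 4)^2 * L / 16
Adjusted diameter = 30 - 4 = 26 in
(D-4)^2 = 26^2 = 676
BF = 676 * 16 / 16 = 676 BF

676


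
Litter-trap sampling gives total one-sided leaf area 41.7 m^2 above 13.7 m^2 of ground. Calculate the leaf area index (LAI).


Formula: LAI = total leaf area / ground area  (dimensionless)
LAI = 41.7 m^2 / 13.7 m^2
LAI = 3.04

3.04


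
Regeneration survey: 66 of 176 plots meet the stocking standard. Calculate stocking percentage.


Formula: Stocking % = stocked plots / total plots * 100
Stocking = 66 / 176 * 100
Stocking = 0.375 * 100 = 37.5%

37.5


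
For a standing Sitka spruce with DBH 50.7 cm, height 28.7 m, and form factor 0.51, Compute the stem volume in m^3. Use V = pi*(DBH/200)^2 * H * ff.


Formula: V = pi * (DBH/200)^2 * H * ff
Radius = DBH/200 = 50.7/200 = 0.2535 m
Radius^2 = 0.2535^2 = 0.06426225 m^2
V = pi * 0.06426225 * 28.7 * 0.51
V = 2.955 m^3

2.955


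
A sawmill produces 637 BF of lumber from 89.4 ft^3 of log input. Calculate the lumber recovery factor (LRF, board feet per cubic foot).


Formula: LRF = Lumber Output (BF) / Log Input (ft^3)
LRF = 637 BF / 89.4 ft^3
LRF = 7.13 BF/ft^3

7.13


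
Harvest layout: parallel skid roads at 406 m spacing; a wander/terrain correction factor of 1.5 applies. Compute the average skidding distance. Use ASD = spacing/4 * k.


Formula: ASD = (spacing / 4) * correction
Uncorrected distance = spacing / 4 = 406 / 4 = 101.5 m
ASD = 101.5 * 1.5 = 152 m

152


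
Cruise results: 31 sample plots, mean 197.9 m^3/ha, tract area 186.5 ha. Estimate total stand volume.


Formula: Total Volume = Mean Volume per ha * Total Area
Total Volume = 197.9 m^3/ha * 186.5 ha
Total Volume = 36908 m^3

36908


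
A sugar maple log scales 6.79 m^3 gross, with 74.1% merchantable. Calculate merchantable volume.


Formula: MV = V_total * (merchantable_pct / 100)
Merchantable fraction = 74.1% / 100 = 0.741
MV = 6.79 m^3 * 0.741 = 5.031 m^3

5.031


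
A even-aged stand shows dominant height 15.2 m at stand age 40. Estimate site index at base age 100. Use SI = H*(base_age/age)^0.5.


Formula: SI = H_dom * (base_age / age)^0.5
Age ratio = 100 / 40 = 2.5
sqrt(age_ratio) = 1.58114
SI = 15.2 * 1.58114 = 24.0 m

24.0


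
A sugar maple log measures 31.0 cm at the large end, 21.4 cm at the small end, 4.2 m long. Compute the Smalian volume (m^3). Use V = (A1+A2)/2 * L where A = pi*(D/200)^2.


Smalian: V = (A1 + A2)/2 * L,  A = pi*(D/200)^2
A1 = pi*(31.0/200)^2 = 0.075477 m^2
A2 = pi*(21.4/200)^2 = 0.035968 m^2
V = (0.075477+0.035968)/2*4.2 = 0.234 m^3

0.234


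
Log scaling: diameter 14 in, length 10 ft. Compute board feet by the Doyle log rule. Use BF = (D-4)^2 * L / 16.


Doyle: BF = (D - 4)^2 * L / 16
Adjusted diameter = 14 - 4 = 10 in
(D-4)^2 = 10^2 = 100
BF = 100 * 10 / 16 = 63 BF

63


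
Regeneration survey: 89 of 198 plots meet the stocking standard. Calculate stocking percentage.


Formula: Stocking % = stocked plots / total plots * 100
Stocking = 89 / 198 * 100
Stocking = 0.4495 * 100 = 44.9%

44.9


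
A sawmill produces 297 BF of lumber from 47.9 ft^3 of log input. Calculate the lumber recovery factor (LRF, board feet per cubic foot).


Formula: LRF = Lumber Output (BF) / Log Input (ft^3)
LRF = 297 BF / 47.9 ft^3
LRF = 6.2 BF/ft^3

6.2


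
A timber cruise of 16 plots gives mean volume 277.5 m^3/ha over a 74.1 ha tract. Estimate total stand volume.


Formula: Total Volume = Mean Volume per ha * Total Area
Total Volume = 277.5 m^3/ha * 74.1 ha
Total Volume = 20563 m^3

20563


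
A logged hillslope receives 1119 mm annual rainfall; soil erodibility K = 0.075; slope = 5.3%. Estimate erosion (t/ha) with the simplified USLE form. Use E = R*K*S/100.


Formula: E = R * K * S / 100  (simplified USLE)
R * K = 1119 * 0.075 = 83.925
E = 83.925 * 5.3 / 100 = 4.45 t/ha

4.45


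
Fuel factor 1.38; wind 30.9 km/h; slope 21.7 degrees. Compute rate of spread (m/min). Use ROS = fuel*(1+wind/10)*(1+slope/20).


Formula: ROS = fuel * (1 + wind/10) * (1 + slope/20)
Wind factor = 1 + 30.9/10 = 4.09
Slope factor = 1 + 21.7/20 = 2.085
ROS = 1.38 * 4.09 * 2.085 = 11.77 m/min

11.77


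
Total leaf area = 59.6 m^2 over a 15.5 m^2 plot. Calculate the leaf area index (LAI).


Formula: LAI = total leaf area / ground area  (dimensionless)
LAI = 59.6 m^2 / 15.5 m^2
LAI = 3.85

3.85


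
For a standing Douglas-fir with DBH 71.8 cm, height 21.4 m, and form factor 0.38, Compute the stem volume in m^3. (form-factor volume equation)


Formula: V = pi * (DBH/200)^2 * H * ff
Radius = DBH/200 = 71.8/200 = 0.359 m
Radius^2 = 0.359^2 = 0.128881 m^2
V = pi * 0.128881 * 21.4 * 0.38
V = 3.293 m^3

3.293


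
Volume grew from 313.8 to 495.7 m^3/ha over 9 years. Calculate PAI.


Formula: PAI = (V_T2 - V_T1) / (T2 - T1)
Volume increment = 495.7 - 313.8 = 181.9 m^3/ha
PAI = 181.9 / 9 = 20.21 m^3/ha/year

20.21


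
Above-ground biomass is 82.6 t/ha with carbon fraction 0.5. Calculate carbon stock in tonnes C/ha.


Formula: Carbon Stock = Biomass * Carbon Fraction
C = 82.6 t/ha * 0.5
C = 41.3 t C/ha

41.3


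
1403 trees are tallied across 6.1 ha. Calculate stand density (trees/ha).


Formula: Stand Density = N_trees / Area_ha
Density = 1403 trees / 6.1 ha
Density = 230 trees/ha

230


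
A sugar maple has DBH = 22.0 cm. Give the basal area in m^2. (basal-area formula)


Formula: BA = pi * (DBH/2)^2 / 10000  (cm^2 to m^2)
Radius = DBH/2 = 22.0/2 = 11.0 cm
BA = pi * 11.0^2 / 10000
   = 380.1327 cm^2 / 10000
   = 0.038 m^2

0.038


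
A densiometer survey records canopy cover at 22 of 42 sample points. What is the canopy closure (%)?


Formula: Canopy closure = covered points / total points * 100
Closure = 22 / 42 * 100
Closure = 0.5238 * 100 = 52.4%

52.4


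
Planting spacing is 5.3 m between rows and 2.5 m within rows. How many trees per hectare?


Formula: TPH = 10000 m^2/ha / (spacing_x * spacing_y)
Area per tree = 5.3 m * 2.5 m = 13.25 m^2
TPH = 10000 / 13.25 = 755 trees/ha

755


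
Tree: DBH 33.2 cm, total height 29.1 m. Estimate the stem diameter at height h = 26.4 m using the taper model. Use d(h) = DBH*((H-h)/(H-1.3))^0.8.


Taper: d(h) = DBH * ((H - h) / (H - 1.3))^0.8
Numerator = H - h = 29.1 - 26.4 = 2.7 m
Denominator = H - 1.3 = 29.1 - 1.3 = 27.8 m
Ratio = 2.7 / 27.8 = 0.09712
d = 33.2 * 0.09712^0.8 = 5.1 cm

5.1


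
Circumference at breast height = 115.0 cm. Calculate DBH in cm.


Formula: DBH = C / pi
DBH = 115.0 / pi
pi = 3.14159...
DBH = 36.6 cm

36.6


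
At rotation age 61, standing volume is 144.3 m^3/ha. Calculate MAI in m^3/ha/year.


Formula: MAI = Total Volume / Stand Age
MAI = 144.3 m^3/ha / 61 years
MAI = 2.37 m^3/ha/year

2.37


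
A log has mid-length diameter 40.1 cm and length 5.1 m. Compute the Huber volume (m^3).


Huber: V = Am * L,  Am = pi*(Dm/200)^2
Am = pi*(40.1/200)^2 = 0.126293 m^2
V = 0.126293*5.1 = 0.6441 m^3

0.6441


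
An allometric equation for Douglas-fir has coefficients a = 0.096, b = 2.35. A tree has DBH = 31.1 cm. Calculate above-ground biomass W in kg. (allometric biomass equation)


Formula: W = a * DBH^b  (allometric power law)
DBH^b = 31.1^2.35 = 3220.9717
W = 0.096 * 3220.9717 = 309.2 kg

309.2


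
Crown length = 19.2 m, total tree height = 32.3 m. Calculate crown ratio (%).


Formula: Crown Ratio = (Crown Length / Total Height) * 100
CR = (19.2 m / 32.3 m) * 100
CR = 0.5944 * 100 = 59.4%

59.4


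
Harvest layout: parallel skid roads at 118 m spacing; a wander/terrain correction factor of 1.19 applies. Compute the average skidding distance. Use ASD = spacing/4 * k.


Formula: ASD = (spacing / 4) * correction
Uncorrected distance = spacing / 4 = 118 / 4 = 29.5 m
ASD = 29.5 * 1.19 = 35 m

35


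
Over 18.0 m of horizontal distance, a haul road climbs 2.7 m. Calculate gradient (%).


Formula: Gradient = rise / run * 100
Gradient = 2.7 / 18.0 * 100 = 15.0%

15.0


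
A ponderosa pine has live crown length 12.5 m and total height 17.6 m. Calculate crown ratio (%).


Formula: Crown Ratio = (Crown Length / Total Height) * 100
CR = (12.5 m / 17.6 m) * 100
CR = 0.7102 * 100 = 71.0%

71.0


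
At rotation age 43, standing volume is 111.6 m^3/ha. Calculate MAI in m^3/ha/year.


Formula: MAI = Total Volume / Stand Age
MAI = 111.6 m^3/ha / 43 years
MAI = 2.6 m^3/ha/year

2.6


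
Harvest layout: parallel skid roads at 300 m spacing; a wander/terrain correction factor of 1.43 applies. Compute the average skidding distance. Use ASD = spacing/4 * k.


Formula: ASD = (spacing / 4) * correction
Uncorrected distance = spacing / 4 = 300 / 4 = 75 m
ASD = 75 * 1.43 = 107 m

107


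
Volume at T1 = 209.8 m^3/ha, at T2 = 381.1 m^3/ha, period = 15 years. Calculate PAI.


Formula: PAI = (V_T2 - V_T1) / (T2 - T1)
Volume increment = 381.1 - 209.8 = 171.3 m^3/ha
PAI = 171.3 / 15 = 11.42 m^3/ha/year

11.42


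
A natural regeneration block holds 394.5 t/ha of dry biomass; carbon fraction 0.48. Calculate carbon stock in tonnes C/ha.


Formula: Carbon Stock = Biomass * Carbon Fraction
C = 394.5 t/ha * 0.48
C = 189.4 t C/ha

189.4


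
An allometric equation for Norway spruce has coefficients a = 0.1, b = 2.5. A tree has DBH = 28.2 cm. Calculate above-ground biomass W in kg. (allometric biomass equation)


Formula: W = a * DBH^b  (allometric power law)
DBH^b = 28.2^2.5 = 4223.0164
W = 0.1 * 4223.0164 = 422.3 kg

422.3


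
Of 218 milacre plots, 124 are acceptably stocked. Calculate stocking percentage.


Formula: Stocking % = stocked plots / total plots * 100
Stocking = 124 / 218 * 100
Stocking = 0.5688 * 100 = 56.9%

56.9


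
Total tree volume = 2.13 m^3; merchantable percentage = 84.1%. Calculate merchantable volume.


Formula: MV = V_total * (merchantable_pct / 100)
Merchantable fraction = 84.1% / 100 = 0.841
MV = 2.13 m^3 * 0.841 = 1.791 m^3

1.791


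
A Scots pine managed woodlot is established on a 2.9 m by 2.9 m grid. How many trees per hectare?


Formula: TPH = 10000 m^2/ha / (spacing_x * spacing_y)
Area per tree = 2.9 m * 2.9 m = 8.41 m^2
TPH = 10000 / 8.41 = 1189 trees/ha

1189


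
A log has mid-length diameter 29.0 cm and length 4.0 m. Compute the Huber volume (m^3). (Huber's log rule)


Huber: V = Am * L,  Am = pi*(Dm/200)^2
Am = pi*(29.0/200)^2 = 0.066052 m^2
V = 0.066052*4.0 = 0.2642 m^3

0.2642


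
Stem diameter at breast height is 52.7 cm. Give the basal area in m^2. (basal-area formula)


Formula: BA = pi * (DBH/2)^2 / 10000  (cm^2 to m^2)
Radius = DBH/2 = 52.7/2 = 26.35 cm
BA = pi * 26.35^2 / 10000
   = 2181.2785 cm^2 / 10000
   = 0.2181 m^2

0.2181


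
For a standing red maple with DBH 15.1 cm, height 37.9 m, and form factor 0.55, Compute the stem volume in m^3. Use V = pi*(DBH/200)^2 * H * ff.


Formula: V = pi * (DBH/200)^2 * H * ff
Radius = DBH/200 = 15.1/200 = 0.0755 m
Radius^2 = 0.0755^2 = 0.00570025 m^2
V = pi * 0.00570025 * 37.9 * 0.55
V = 0.373 m^3

0.373


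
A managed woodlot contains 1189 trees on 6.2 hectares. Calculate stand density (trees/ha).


Formula: Stand Density = N_trees / Area_ha
Density = 1189 trees / 6.2 ha
Density = 192 trees/ha

192


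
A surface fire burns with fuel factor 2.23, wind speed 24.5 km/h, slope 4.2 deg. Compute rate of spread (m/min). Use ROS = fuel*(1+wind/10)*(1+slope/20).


Formula: ROS = fuel * (1 + wind/10) * (1 + slope/20)
Wind factor = 1 + 24.5/10 = 3.45
Slope factor = 1 + 4.2/20 = 1.21
ROS = 2.23 * 3.45 * 1.21 = 9.31 m/min

9.31


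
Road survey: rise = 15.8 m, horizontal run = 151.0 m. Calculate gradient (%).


Formula: Gradient = rise / run * 100
Gradient = 15.8 / 151.0 * 100 = 10.5%

10.5


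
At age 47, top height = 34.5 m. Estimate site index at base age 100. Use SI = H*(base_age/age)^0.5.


Formula: SI = H_dom * (base_age / age)^0.5
Age ratio = 100 / 47 = 2.12766
sqrt(age_ratio) = 1.45865
SI = 34.5 * 1.45865 = 50.3 m

50.3


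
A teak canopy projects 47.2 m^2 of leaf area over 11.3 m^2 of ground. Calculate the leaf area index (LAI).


Formula: LAI = total leaf area / ground area  (dimensionless)
LAI = 47.2 m^2 / 11.3 m^2
LAI = 4.18

4.18


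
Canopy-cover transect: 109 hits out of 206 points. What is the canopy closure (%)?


Formula: Canopy closure = covered points / total points * 100
Closure = 109 / 206 * 100
Closure = 0.5291 * 100 = 52.9%

52.9


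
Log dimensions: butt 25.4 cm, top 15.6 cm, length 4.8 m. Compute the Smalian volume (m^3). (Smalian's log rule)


Smalian: V = (A1 + A2)/2 * L,  A = pi*(D/200)^2
A1 = pi*(25.4/200)^2 = 0.050671 m^2
A2 = pi*(15.6/200)^2 = 0.019113 m^2
V = (0.050671+0.019113)/2*4.8 = 0.1675 m^3

0.1675


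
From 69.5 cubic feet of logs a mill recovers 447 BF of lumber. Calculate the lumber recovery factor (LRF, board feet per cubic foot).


Formula: LRF = Lumber Output (BF) / Log Input (ft^3)
LRF = 447 BF / 69.5 ft^3
LRF = 6.43 BF/ft^3

6.43


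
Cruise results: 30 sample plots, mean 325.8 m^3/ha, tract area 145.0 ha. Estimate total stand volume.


Formula: Total Volume = Mean Volume per ha * Total Area
Total Volume = 325.8 m^3/ha * 145.0 ha
Total Volume = 47241 m^3

47241


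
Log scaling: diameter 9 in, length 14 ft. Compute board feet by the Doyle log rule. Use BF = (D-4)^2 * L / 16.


Doyle: BF = (D - 4)^2 * L / 16
Adjusted diameter = 9 - 4 = 5 in
(D-4)^2 = 5^2 = 25
BF = 25 * 14 / 16 = 22 BF

22


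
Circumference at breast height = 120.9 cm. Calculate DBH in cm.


Formula: DBH = C / pi
DBH = 120.9 / pi
pi = 3.14159...
DBH = 38.5 cm

38.5


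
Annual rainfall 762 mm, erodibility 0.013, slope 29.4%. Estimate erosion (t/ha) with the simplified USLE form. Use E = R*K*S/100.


Formula: E = R * K * S / 100  (simplified USLE)
R * K = 762 * 0.013 = 9.906
E = 9.906 * 29.4 / 100 = 2.91 t/ha

2.91


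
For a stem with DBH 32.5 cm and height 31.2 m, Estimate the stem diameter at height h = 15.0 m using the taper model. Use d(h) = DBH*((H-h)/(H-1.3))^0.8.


Taper: d(h) = DBH * ((H - h) / (H - 1.3))^0.8
Numerator = H - h = 31.2 - 15.0 = 16.2 m
Denominator = H - 1.3 = 31.2 - 1.3 = 29.9 m
Ratio = 16.2 / 29.9 = 0.54181
d = 32.5 * 0.54181^0.8 = 19.9 cm

19.9


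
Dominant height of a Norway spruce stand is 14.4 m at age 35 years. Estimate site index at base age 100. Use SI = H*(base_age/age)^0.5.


Formula: SI = H_dom * (base_age / age)^0.5
Age ratio = 100 / 35 = 2.85714
sqrt(age_ratio) = 1.69031
SI = 14.4 * 1.69031 = 24.3 m

24.3


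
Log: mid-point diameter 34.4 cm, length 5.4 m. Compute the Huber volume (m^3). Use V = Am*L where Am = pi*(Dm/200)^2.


Huber: V = Am * L,  Am = pi*(Dm/200)^2
Am = pi*(34.4/200)^2 = 0.092941 m^2
V = 0.092941*5.4 = 0.5019 m^3

0.5019


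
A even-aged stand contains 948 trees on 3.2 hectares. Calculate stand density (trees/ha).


Formula: Stand Density = N_trees / Area_ha
Density = 948 trees / 3.2 ha
Density = 296 trees/ha

296


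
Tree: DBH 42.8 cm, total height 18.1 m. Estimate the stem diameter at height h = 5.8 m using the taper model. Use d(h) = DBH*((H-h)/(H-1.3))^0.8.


Taper: d(h) = DBH * ((H - h) / (H - 1.3))^0.8
Numerator = H - h = 18.1 - 5.8 = 12.3 m
Denominator = H - 1.3 = 18.1 - 1.3 = 16.8 m
Ratio = 12.3 / 16.8 = 0.73214
d = 42.8 * 0.73214^0.8 = 33.4 cm

33.4


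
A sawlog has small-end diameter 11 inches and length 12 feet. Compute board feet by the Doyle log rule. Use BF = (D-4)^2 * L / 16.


Doyle: BF = (D - 4)^2 * L / 16
Adjusted diameter = 11 - 4 = 7 in
(D-4)^2 = 7^2 = 49
BF = 49 * 12 / 16 = 37 BF

37


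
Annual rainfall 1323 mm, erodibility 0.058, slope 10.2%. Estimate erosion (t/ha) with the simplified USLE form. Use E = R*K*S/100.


Formula: E = R * K * S / 100  (simplified USLE)
R * K = 1323 * 0.058 = 76.734
E = 76.734 * 10.2 / 100 = 7.83 t/ha

7.83


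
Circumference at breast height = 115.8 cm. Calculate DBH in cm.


Formula: DBH = C / pi
DBH = 115.8 / pi
pi = 3.14159...
DBH = 36.9 cm

36.9


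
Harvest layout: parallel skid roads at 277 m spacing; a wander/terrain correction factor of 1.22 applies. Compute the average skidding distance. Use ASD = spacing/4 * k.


Formula: ASD = (spacing / 4) * correction
Uncorrected distance = spacing / 4 = 277 / 4 = 69.25 m
ASD = 69.25 * 1.22 = 84 m

84


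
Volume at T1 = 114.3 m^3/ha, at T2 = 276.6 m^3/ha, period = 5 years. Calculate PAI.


Formula: PAI = (V_T2 - V_T1) / (T2 - T1)
Volume increment = 276.6 - 114.3 = 162.3 m^3/ha
PAI = 162.3 / 5 = 32.46 m^3/ha/year

32.46


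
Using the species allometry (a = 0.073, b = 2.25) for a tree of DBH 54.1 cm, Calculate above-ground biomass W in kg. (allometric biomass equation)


Formula: W = a * DBH^b  (allometric power law)
DBH^b = 54.1^2.25 = 7937.6847
W = 0.073 * 7937.6847 = 579.5 kg

579.5


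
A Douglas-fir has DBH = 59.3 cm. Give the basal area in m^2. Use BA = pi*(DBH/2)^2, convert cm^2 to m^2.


Formula: BA = pi * (DBH/2)^2 / 10000  (cm^2 to m^2)
Radius = DBH/2 = 59.3/2 = 29.65 cm
BA = pi * 29.65^2 / 10000
   = 2761.8448 cm^2 / 10000
   = 0.2762 m^2

0.2762


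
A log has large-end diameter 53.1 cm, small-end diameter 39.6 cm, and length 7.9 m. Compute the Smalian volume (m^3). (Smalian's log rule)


Smalian: V = (A1 + A2)/2 * L,  A = pi*(D/200)^2
A1 = pi*(53.1/200)^2 = 0.221452 m^2
A2 = pi*(39.6/200)^2 = 0.123163 m^2
V = (0.221452+0.123163)/2*7.9 = 1.3612 m^3

1.3612


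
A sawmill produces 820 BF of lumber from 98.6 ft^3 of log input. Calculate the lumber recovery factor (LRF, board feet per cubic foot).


Formula: LRF = Lumber Output (BF) / Log Input (ft^3)
LRF = 820 BF / 98.6 ft^3
LRF = 8.32 BF/ft^3

8.32


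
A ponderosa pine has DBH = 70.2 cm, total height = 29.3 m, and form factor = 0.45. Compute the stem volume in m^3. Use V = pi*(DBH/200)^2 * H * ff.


Formula: V = pi * (DBH/200)^2 * H * ff
Radius = DBH/200 = 70.2/200 = 0.351 m
Radius^2 = 0.351^2 = 0.123201 m^2
V = pi * 0.123201 * 29.3 * 0.45
V = 5.103 m^3

5.103


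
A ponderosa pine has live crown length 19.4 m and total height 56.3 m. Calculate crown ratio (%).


Formula: Crown Ratio = (Crown Length / Total Height) * 100
CR = (19.4 m / 56.3 m) * 100
CR = 0.3446 * 100 = 34.5%

34.5


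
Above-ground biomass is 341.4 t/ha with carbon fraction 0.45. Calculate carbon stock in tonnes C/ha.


Formula: Carbon Stock = Biomass * Carbon Fraction
C = 341.4 t/ha * 0.45
C = 153.6 t C/ha

153.6


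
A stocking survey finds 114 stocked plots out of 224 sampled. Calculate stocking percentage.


Formula: Stocking % = stocked plots / total plots * 100
Stocking = 114 / 224 * 100
Stocking = 0.5089 * 100 = 50.9%

50.9


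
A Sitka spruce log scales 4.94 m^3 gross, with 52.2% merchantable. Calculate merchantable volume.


Formula: MV = V_total * (merchantable_pct / 100)
Merchantable fraction = 52.2% / 100 = 0.522
MV = 4.94 m^3 * 0.522 = 2.579 m^3

2.579
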